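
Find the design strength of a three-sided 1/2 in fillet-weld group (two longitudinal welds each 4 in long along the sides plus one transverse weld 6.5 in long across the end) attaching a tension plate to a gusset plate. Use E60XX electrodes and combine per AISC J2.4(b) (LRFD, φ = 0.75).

E60XX → F_EXX = 60 ksi.
t_e = 0.707 × 0.5 = 0.3535 in.
R_nwl = 0.6 × 60 × 0.3535 × 8 = 101.8 kips (longitudinal, 2 welds).
R_nwt = 0.6 × 60 × 0.3535 × 6.5 = 82.72 kips (transverse, base value).
(i) R_nwl + R_nwt = 184.5 kips; (ii) 0.85 R_nwl + 1.5 R_nwt = 210.6 kips.
R_n = max = 210.6 kips [governs: (ii)]; φR_n = 158 kips.

φR_n ≈ 158 kips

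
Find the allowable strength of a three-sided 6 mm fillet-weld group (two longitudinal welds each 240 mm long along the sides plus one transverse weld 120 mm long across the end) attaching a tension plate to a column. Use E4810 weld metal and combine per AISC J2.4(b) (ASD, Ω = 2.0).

R_n/Ω ≈ 367 kN

E48XX → F_EXX = 480 MPa.
t_e = 0.707 × 6 = 4.242 mm.
R_nwl = 0.6 × 480 × 4.242 × 480 × 10⁻³ = 586.4 kN (longitudinal, 2 welds).
R_nwt = 0.6 × 480 × 4.242 × 120 × 10⁻³ = 146.6 kN (transverse, base value).
(i) R_nwl + R_nwt = 733 kN; (ii) 0.85 R_nwl + 1.5 R_nwt = 718.4 kN.
R_n = max = 733 kN [governs: (i)]; R_n/Ω = 366.5 kN.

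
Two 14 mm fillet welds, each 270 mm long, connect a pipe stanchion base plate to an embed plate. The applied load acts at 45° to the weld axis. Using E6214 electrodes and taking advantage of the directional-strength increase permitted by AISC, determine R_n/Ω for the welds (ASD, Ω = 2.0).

E62XX → F_EXX = 620 MPa.
t_e = 0.707 × 14 = 9.898 mm; A_we = 9.898 × 540 = 5345 mm².
Directional factor: 1.0 + 0.5 sin^1.5(45°) = 1.297.
F_nw = 0.6 × 620 × 1.297 = 482.6 MPa.
R_n/Ω = (482.6 × 5345) / 2.0 × 10⁻³ = 1290 kN.

R_n/Ω ≈ 1290 kN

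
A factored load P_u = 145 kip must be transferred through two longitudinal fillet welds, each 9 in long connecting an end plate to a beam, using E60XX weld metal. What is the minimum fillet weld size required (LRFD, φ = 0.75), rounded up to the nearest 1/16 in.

w = 7/16 in

E60XX → F_EXX = 60 ksi.
Total weld length L = 18 in.
Required throat t_e = P_u / (φ × 0.6 F_EXX × L) = 145 / (0.75 × 0.6 × 60 × 18) = 0.2984 in.
Required leg w = t_e / 0.707 = 0.422 in → use 7/16 in.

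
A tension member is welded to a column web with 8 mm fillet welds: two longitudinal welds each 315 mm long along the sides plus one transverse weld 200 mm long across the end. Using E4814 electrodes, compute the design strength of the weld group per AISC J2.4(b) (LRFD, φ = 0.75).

E48XX → F_EXX = 480 MPa.
t_e = 0.707 × 8 = 5.656 mm.
R_nwl = 0.6 × 480 × 5.656 × 630 × 10⁻³ = 1026 kN (longitudinal, 2 welds).
R_nwt = 0.6 × 480 × 5.656 × 200 × 10⁻³ = 325.8 kN (transverse, base value).
(i) R_nwl + R_nwt = 1352 kN; (ii) 0.85 R_nwl + 1.5 R_nwt = 1361 kN.
R_n = max = 1361 kN [governs: (ii)]; φR_n = 1021 kN.

φR_n ≈ 1020 kN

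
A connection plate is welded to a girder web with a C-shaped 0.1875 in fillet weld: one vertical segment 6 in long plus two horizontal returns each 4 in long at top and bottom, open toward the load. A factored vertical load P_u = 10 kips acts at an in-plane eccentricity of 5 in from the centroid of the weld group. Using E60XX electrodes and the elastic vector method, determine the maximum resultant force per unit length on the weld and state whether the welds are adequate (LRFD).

E60XX → F_EXX = 60 ksi.
Total weld length L_w = 14 in. Treat welds as unit-width lines.
Centroid: x̄ = 2×4×2 / 14 = 1.143 in from the vertical weld.
Polar moment about centroid: J = I_x + I_y = [6³/12 + 2×4×3²] + [6×1.143² + 2(4³/12 + 4×0.8571²)] = 114.4 in³.
Direct shear f_v = P/L_w = 10 / 14 = 0.7143 kip/in (vertical).
Torsion M = P·e = 10 × 5 = 50 kip·in.
Critical point at (x, y) = (2.857, 3) from centroid. f_tx = M·y/J = 1.311 kip/in; f_ty = M·x/J = 1.249 kip/in.
Resultant f_max = √[f_tx² + (f_v + f_ty)²] = √[1.311² + (0.7143 + 1.249)²] = 2.361 kip/in.
Capacity per unit length: φr_n = 0.75 × 0.6 × 60 × (0.707 × 0.1875) = 3.579 kip/in.
2.361 ≤ 3.579 → adequate.

f_max ≈ 2.36 kip/in; adequate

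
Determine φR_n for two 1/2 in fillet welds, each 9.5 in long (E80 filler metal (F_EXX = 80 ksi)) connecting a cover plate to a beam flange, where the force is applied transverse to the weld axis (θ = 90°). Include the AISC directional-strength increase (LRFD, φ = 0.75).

t_e = 0.707 × 0.5 = 0.3535 in; A_we = 0.3535 × 19 = 6.716 in².
Directional factor: 1.0 + 0.5 sin^1.5(90°) = 1.5.
F_nw = 0.6 × 80 × 1.5 = 72 ksi.
φR_n = 0.75 × 72 × 6.716 = 362.7 kip.

φR_n ≈ 363 kip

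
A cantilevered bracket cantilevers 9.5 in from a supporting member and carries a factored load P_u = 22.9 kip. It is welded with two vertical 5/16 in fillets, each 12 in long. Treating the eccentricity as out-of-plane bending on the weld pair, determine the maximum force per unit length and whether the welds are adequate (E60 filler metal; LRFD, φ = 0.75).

f_max ≈ 4.63 kip/in; adequate

E60XX → F_EXX = 60 ksi.
L_w = 2 × 12 = 24 in; section modulus (unit throat) S = 2 × L²/6 = 48 in².
Direct shear f_v = P/L_w = 22.9/24 = 0.9542 kip/in.
Moment M = P × e = 22.9 × 9.5 = 217.55 kip·in; bending f_b = M/S = 4.532 kip/in.
f_max = √(f_v² + f_b²) = √(0.9542² + 4.532²) = 4.632 kip/in.
φr_n = 0.75 × 0.6 × 60 × (0.707 × 0.3125) = 5.965 kip/in → adequate.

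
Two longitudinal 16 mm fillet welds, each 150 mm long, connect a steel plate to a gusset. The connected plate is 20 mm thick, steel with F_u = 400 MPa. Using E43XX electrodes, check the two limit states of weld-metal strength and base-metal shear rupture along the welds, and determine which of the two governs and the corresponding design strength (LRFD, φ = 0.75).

E43XX → F_EXX = 430 MPa.
t_e = 0.707 × 16 = 11.31 mm; L = 300 mm.
Weld metal: φR_n = 0.75 × 0.6 × 430 × 11.31 × 300 × 10⁻³ = 656.7 kN.
Base metal (shear rupture): φR_n = 0.75 × 0.6 × 400 × 20 × 300 × 10⁻³ = 1080 kN.
Governing: weld metal.

φR_n ≈ 657 kN (weld metal governs)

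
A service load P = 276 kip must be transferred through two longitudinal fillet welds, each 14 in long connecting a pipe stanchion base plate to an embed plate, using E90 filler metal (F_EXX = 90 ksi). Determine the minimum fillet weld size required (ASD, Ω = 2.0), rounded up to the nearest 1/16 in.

w = 9/16 in

Total weld length L = 28 in.
Required throat t_e = P × Ω / (0.6 F_EXX × L) = 276 × 2.0 / (0.6 × 90 × 28) = 0.3651 in.
Required leg w = t_e / 0.707 = 0.5164 in → use 9/16 in.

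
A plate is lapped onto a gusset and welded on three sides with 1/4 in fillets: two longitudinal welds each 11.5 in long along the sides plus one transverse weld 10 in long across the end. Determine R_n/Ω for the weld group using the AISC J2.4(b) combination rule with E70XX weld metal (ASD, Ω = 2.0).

E70XX → F_EXX = 70 ksi.
t_e = 0.707 × 0.25 = 0.1767 in.
R_nwl = 0.6 × 70 × 0.1767 × 23 = 170.7 kip (longitudinal, 2 welds).
R_nwt = 0.6 × 70 × 0.1767 × 10 = 74.23 kip (transverse, base value).
(i) R_nwl + R_nwt = 245 kip; (ii) 0.85 R_nwl + 1.5 R_nwt = 256.5 kip.
R_n = max = 256.5 kip [governs: (ii)]; R_n/Ω = 128.2 kip.

R_n/Ω ≈ 128 kip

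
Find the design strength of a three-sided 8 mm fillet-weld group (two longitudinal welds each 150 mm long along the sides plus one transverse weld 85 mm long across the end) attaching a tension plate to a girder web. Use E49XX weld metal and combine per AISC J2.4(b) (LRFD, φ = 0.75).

φR_n ≈ 480 kN

E49XX → F_EXX = 490 MPa.
t_e = 0.707 × 8 = 5.656 mm.
R_nwl = 0.6 × 490 × 5.656 × 300 × 10⁻³ = 498.9 kN (longitudinal, 2 welds).
R_nwt = 0.6 × 490 × 5.656 × 85 × 10⁻³ = 141.3 kN (transverse, base value).
(i) R_nwl + R_nwt = 640.2 kN; (ii) 0.85 R_nwl + 1.5 R_nwt = 636 kN.
R_n = max = 640.2 kN [governs: (i)]; φR_n = 480.2 kN.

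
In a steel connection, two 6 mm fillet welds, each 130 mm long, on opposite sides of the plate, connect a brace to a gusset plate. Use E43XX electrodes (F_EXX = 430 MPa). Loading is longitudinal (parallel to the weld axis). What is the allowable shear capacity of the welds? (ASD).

Effective throat t_e = 0.707 × 6 = 4.242 mm.
Total length L = 260 mm; A_we = 4.242 × 260 = 1103 mm².
F_nw = 0.6 F_EXX = 0.6 × 430 = 258 MPa.
R_n = 258 × 1103 × 10⁻³ = 284.6 kN; R_n/Ω = 284.6/2.0 = 142.3 kN.

R_n/Ω ≈ 142 kN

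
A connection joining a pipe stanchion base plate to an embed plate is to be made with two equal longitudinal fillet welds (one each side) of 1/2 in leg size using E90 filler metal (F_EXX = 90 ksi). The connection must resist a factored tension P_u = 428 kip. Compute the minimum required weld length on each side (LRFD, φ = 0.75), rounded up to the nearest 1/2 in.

Throat t_e = 0.707 × 0.5 = 0.3535 in.
φr_n = 0.75 × 0.6 × 90 × 0.3535 = 14.32 kip/in.
L_req = P_u / φr_n = 428 / 14.32 = 29.9 in total.
Per side: 29.9 / 2 = 14.95 in.
Round up → use L = 15 in on each side.

L = 15 in on each side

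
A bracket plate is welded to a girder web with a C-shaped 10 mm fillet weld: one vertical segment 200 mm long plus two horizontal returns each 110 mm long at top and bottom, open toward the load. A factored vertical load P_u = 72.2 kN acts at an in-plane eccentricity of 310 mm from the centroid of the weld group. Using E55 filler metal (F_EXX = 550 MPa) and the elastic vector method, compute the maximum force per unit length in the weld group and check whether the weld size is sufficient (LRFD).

Total weld length L_w = 420 mm. Treat welds as unit-width lines.
Centroid: x̄ = 2×110×55 / 420 = 28.81 mm from the vertical weld.
Polar moment about centroid: J = I_x + I_y = [200³/12 + 2×110×100²] + [200×28.81² + 2(110³/12 + 110×26.19²)] = 3405000 mm³.
Direct shear f_v = P/L_w = 72.2×10³ / 420 = 171.9 N/mm (vertical).
Torsion M = P·e = 72.2×10³ × 310 = 22382000 N·mm.
Critical point at (x, y) = (81.19, 100) from centroid. f_tx = M·y/J = 657.2 N/mm; f_ty = M·x/J = 533.6 N/mm.
Resultant f_max = √[f_tx² + (f_v + f_ty)²] = √[657.2² + (171.9 + 533.6)²] = 964.2 N/mm.
Capacity per unit length: φr_n = 0.75 × 0.6 × 550 × (0.707 × 10) = 1750 N/mm.
964.2 ≤ 1750 → adequate.

f_max ≈ 964 N/mm; adequate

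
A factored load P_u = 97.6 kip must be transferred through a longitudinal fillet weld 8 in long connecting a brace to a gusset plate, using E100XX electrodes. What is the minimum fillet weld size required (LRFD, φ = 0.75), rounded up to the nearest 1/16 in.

E100XX → F_EXX = 100 ksi.
Total weld length L = 8 in.
Required throat t_e = P_u / (φ × 0.6 F_EXX × L) = 97.6 / (0.75 × 0.6 × 100 × 8) = 0.2711 in.
Required leg w = t_e / 0.707 = 0.3835 in → use 7/16 in.

w = 7/16 in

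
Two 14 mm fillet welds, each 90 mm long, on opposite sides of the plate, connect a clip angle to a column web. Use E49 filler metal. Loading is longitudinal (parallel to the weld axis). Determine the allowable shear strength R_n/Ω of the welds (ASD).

E49XX → F_EXX = 490 MPa.
Effective throat t_e = 0.707 × 14 = 9.898 mm.
Total length L = 180 mm; A_we = 9.898 × 180 = 1782 mm².
F_nw = 0.6 F_EXX = 0.6 × 490 = 294 MPa.
R_n = 294 × 1782 × 10⁻³ = 523.8 kN; R_n/Ω = 523.8/2.0 = 261.9 kN.

R_n/Ω ≈ 262 kN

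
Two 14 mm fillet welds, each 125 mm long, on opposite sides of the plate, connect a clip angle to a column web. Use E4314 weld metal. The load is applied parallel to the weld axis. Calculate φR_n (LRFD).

φR_n ≈ 479 kN

E43XX → F_EXX = 430 MPa.
Effective throat t_e = 0.707 × 14 = 9.898 mm.
Total length L = 250 mm; A_we = 9.898 × 250 = 2474 mm².
F_nw = 0.6 F_EXX = 0.6 × 430 = 258 MPa.
φR_n = 0.75 × 258 × 2474 × 10⁻³ = 478.8 kN.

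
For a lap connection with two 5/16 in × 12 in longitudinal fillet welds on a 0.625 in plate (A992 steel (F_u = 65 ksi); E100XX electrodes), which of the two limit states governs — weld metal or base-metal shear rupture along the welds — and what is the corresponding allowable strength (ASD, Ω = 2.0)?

E100XX → F_EXX = 100 ksi.
t_e = 0.707 × 0.3125 = 0.2209 in; L = 24 in.
Weld metal: R_n/Ω = (1/2.0) × 0.6 × 100 × 0.2209 × 24 = 159.1 kip.
Base metal (shear rupture): R_n/Ω = (1/2.0) × 0.6 × 65 × 0.625 × 24 = 292.5 kip.
Governing: weld metal.

R_n/Ω ≈ 159 kip (weld metal governs)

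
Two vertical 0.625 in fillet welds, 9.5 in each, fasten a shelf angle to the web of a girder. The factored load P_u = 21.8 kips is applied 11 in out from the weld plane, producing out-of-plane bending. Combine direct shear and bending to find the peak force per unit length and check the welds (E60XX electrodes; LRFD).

E60XX → F_EXX = 60 ksi.
L_w = 2 × 9.5 = 19 in; section modulus (unit throat) S = 2 × L²/6 = 30.08 in².
Direct shear f_v = P/L_w = 21.8/19 = 1.147 kip/in.
Moment M = P × e = 21.8 × 11 = 239.8 kip·in; bending f_b = M/S = 7.971 kip/in.
f_max = √(f_v² + f_b²) = √(1.147² + 7.971²) = 8.053 kip/in.
φr_n = 0.75 × 0.6 × 60 × (0.707 × 0.625) = 11.93 kip/in → adequate.

f_max ≈ 8.05 kip/in; adequate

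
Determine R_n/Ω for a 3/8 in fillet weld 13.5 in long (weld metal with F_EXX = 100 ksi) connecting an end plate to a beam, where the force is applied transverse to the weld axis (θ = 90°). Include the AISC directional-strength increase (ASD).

R_n/Ω ≈ 161 kips

t_e = 0.707 × 0.375 = 0.2651 in; A_we = 0.2651 × 13.5 = 3.579 in².
Directional factor: 1.0 + 0.5 sin^1.5(90°) = 1.5.
F_nw = 0.6 × 100 × 1.5 = 90 ksi.
R_n/Ω = (90 × 3.579) / 2.0 = 161.1 kips.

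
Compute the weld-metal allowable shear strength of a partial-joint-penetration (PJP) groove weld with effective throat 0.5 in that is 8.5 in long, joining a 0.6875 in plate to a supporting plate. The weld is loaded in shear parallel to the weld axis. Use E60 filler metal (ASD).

E60XX → F_EXX = 60 ksi.
Effective throat (given) t_e = 0.5 in.
A_we = 0.5 × 8.5 = 4.25 in².
F_nw = 0.6 F_EXX = 36 ksi.
R_n/Ω = (36 × 4.25) / 2.0 = 76.5 kip.

R_n/Ω ≈ 76.5 kip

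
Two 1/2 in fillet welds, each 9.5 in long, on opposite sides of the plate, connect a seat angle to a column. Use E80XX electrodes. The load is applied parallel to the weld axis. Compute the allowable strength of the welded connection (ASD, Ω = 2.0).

R_n/Ω ≈ 161 kip

E80XX → F_EXX = 80 ksi.
Effective throat t_e = 0.707 × 0.5 = 0.3535 in.
Total length L = 19 in; A_we = 0.3535 × 19 = 6.716 in².
F_nw = 0.6 F_EXX = 0.6 × 80 = 48 ksi.
R_n = 48 × 6.716 = 322.4 kip; R_n/Ω = 322.4/2.0 = 161.2 kip.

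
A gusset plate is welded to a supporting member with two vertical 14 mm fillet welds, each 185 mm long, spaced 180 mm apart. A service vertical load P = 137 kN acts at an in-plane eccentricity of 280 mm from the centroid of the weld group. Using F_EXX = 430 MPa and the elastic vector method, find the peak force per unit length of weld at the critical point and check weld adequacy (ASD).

Total weld length L_w = 370 mm. Treat welds as unit-width lines.
Polar moment about centroid: J = 2[d³/12 + d(b/2)²] = 2[185³/12 + 185×90²] = 4052000 mm³.
Direct shear f_v = P/L_w = 137×10³ / 370 = 370.3 N/mm (vertical).
Torsion M = P·e = 137×10³ × 280 = 38360000 N·mm.
Critical point at (x, y) = (90, 92.5) from centroid. f_tx = M·y/J = 875.6 N/mm; f_ty = M·x/J = 852 N/mm.
Resultant f_max = √[f_tx² + (f_v + f_ty)²] = √[875.6² + (370.3 + 852)²] = 1504 N/mm.
Capacity per unit length: r_n/Ω = (1/2.0) × 0.6 × 430 × (0.707 × 14) = 1277 N/mm.
1504 > 1277 → NOT adequate.

f_max ≈ 1500 N/mm; NOT adequate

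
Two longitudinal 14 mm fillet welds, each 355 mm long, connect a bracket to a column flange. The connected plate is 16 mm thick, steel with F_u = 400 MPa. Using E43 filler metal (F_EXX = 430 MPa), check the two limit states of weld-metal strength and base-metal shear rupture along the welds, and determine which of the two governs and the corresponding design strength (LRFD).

t_e = 0.707 × 14 = 9.898 mm; L = 710 mm.
Weld metal: φR_n = 0.75 × 0.6 × 430 × 9.898 × 710 × 10⁻³ = 1360 kN.
Base metal (shear rupture): φR_n = 0.75 × 0.6 × 400 × 16 × 710 × 10⁻³ = 2045 kN.
Governing: weld metal.

φR_n ≈ 1360 kN (weld metal governs)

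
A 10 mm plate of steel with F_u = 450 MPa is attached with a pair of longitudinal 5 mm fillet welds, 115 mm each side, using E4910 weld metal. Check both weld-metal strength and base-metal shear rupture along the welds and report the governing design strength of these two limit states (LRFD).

E49XX → F_EXX = 490 MPa.
t_e = 0.707 × 5 = 3.535 mm; L = 230 mm.
Weld metal: φR_n = 0.75 × 0.6 × 490 × 3.535 × 230 × 10⁻³ = 179.3 kN.
Base metal (shear rupture): φR_n = 0.75 × 0.6 × 450 × 10 × 230 × 10⁻³ = 465.8 kN.
Governing: weld metal.

φR_n ≈ 179 kN (weld metal governs)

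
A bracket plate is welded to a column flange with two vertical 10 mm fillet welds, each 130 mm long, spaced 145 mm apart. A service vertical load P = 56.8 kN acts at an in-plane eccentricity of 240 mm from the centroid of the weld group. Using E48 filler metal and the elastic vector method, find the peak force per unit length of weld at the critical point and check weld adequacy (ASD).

E48XX → F_EXX = 480 MPa.
Total weld length L_w = 260 mm. Treat welds as unit-width lines.
Polar moment about centroid: J = 2[d³/12 + d(b/2)²] = 2[130³/12 + 130×72.5²] = 1733000 mm³.
Direct shear f_v = P/L_w = 56.8×10³ / 260 = 218.5 N/mm (vertical).
Torsion M = P·e = 56.8×10³ × 240 = 13632000 N·mm.
Critical point at (x, y) = (72.5, 65) from centroid. f_tx = M·y/J = 511.4 N/mm; f_ty = M·x/J = 570.4 N/mm.
Resultant f_max = √[f_tx² + (f_v + f_ty)²] = √[511.4² + (218.5 + 570.4)²] = 940.1 N/mm.
Capacity per unit length: r_n/Ω = (1/2.0) × 0.6 × 480 × (0.707 × 10) = 1018 N/mm.
940.1 ≤ 1018 → adequate.

f_max ≈ 940 N/mm; adequate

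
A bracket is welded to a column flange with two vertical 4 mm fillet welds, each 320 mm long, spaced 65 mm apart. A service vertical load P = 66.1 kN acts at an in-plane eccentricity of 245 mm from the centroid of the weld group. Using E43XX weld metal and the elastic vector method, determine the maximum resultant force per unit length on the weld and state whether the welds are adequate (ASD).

E43XX → F_EXX = 430 MPa.
Total weld length L_w = 640 mm. Treat welds as unit-width lines.
Polar moment about centroid: J = 2[d³/12 + d(b/2)²] = 2[320³/12 + 320×32.5²] = 6137000 mm³.
Direct shear f_v = P/L_w = 66.1×10³ / 640 = 103.3 N/mm (vertical).
Torsion M = P·e = 66.1×10³ × 245 = 16194000 N·mm.
Critical point at (x, y) = (32.5, 160) from centroid. f_tx = M·y/J = 422.2 N/mm; f_ty = M·x/J = 85.76 N/mm.
Resultant f_max = √[f_tx² + (f_v + f_ty)²] = √[422.2² + (103.3 + 85.76)²] = 462.6 N/mm.
Capacity per unit length: r_n/Ω = (1/2.0) × 0.6 × 430 × (0.707 × 4) = 364.8 N/mm.
462.6 > 364.8 → NOT adequate.

f_max ≈ 463 N/mm; NOT adequate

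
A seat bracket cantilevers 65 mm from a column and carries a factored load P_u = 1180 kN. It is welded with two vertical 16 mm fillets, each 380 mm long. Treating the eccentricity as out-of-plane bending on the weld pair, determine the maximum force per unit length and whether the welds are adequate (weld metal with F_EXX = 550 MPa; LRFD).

L_w = 2 × 380 = 760 mm; section modulus (unit throat) S = 2 × L²/6 = 48130 mm².
Direct shear f_v = P/L_w = 1180×10³/760 = 1553 N/mm.
Moment M = P × e = 1180×10³ × 65 = 76700000 N·mm; bending f_b = M/S = 1593 N/mm.
f_max = √(f_v² + f_b²) = √(1553² + 1593²) = 2225 N/mm.
φr_n = 0.75 × 0.6 × 550 × (0.707 × 16) = 2800 N/mm → adequate.

f_max ≈ 2220 N/mm; adequate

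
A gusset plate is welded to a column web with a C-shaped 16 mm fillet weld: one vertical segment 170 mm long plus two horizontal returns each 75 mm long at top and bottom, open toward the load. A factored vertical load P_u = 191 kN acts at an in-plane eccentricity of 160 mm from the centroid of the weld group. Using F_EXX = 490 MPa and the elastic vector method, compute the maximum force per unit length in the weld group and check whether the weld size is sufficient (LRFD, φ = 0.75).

f_max ≈ 2260 N/mm; adequate

Total weld length L_w = 320 mm. Treat welds as unit-width lines.
Centroid: x̄ = 2×75×37.5 / 320 = 17.58 mm from the vertical weld.
Polar moment about centroid: J = I_x + I_y = [170³/12 + 2×75×85²] + [170×17.58² + 2(75³/12 + 75×19.92²)] = 1676000 mm³.
Direct shear f_v = P/L_w = 191×10³ / 320 = 596.9 N/mm (vertical).
Torsion M = P·e = 191×10³ × 160 = 30560000 N·mm.
Critical point at (x, y) = (57.42, 85) from centroid. f_tx = M·y/J = 1550 N/mm; f_ty = M·x/J = 1047 N/mm.
Resultant f_max = √[f_tx² + (f_v + f_ty)²] = √[1550² + (596.9 + 1047)²] = 2260 N/mm.
Capacity per unit length: φr_n = 0.75 × 0.6 × 490 × (0.707 × 16) = 2494 N/mm.
2260 ≤ 2494 → adequate.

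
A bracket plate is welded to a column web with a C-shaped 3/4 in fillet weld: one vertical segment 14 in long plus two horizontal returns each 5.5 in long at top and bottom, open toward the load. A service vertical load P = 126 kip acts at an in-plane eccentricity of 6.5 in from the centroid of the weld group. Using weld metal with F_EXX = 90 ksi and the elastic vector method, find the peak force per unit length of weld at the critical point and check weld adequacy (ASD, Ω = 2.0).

Total weld length L_w = 25 in. Treat welds as unit-width lines.
Centroid: x̄ = 2×5.5×2.75 / 25 = 1.21 in from the vertical weld.
Polar moment about centroid: J = I_x + I_y = [14³/12 + 2×5.5×7²] + [14×1.21² + 2(5.5³/12 + 5.5×1.54²)] = 842 in³.
Direct shear f_v = P/L_w = 126 / 25 = 5.04 kip/in (vertical).
Torsion M = P·e = 126 × 6.5 = 819 kip·in.
Critical point at (x, y) = (4.29, 7) from centroid. f_tx = M·y/J = 6.809 kip/in; f_ty = M·x/J = 4.173 kip/in.
Resultant f_max = √[f_tx² + (f_v + f_ty)²] = √[6.809² + (5.04 + 4.173)²] = 11.46 kip/in.
Capacity per unit length: r_n/Ω = (1/2.0) × 0.6 × 90 × (0.707 × 0.75) = 14.32 kip/in.
11.46 ≤ 14.32 → adequate.

f_max ≈ 11.5 kip/in; adequate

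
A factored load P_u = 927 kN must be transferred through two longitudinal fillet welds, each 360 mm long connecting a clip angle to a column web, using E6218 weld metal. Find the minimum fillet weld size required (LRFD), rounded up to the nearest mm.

E62XX → F_EXX = 620 MPa.
Total weld length L = 720 mm.
Required throat t_e = P_u / (φ × 0.6 F_EXX × L) = 927 / (0.75 × 0.6 × 620 × 720 × 10⁻³) = 4.615 mm.
Required leg w = t_e / 0.707 = 6.527 mm → use 7 mm.

w = 7 mm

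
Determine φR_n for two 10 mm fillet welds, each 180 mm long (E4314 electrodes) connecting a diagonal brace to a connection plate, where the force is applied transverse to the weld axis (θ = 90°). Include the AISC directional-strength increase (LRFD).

φR_n ≈ 739 kN

E43XX → F_EXX = 430 MPa.
t_e = 0.707 × 10 = 7.07 mm; A_we = 7.07 × 360 = 2545 mm².
Directional factor: 1.0 + 0.5 sin^1.5(90°) = 1.5.
F_nw = 0.6 × 430 × 1.5 = 387 MPa.
φR_n = 0.75 × 387 × 2545 × 10⁻³ = 738.7 kN.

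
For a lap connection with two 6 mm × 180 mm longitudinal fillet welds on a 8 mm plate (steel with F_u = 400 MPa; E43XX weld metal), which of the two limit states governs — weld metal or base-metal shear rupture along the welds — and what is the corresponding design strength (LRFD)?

E43XX → F_EXX = 430 MPa.
t_e = 0.707 × 6 = 4.242 mm; L = 360 mm.
Weld metal: φR_n = 0.75 × 0.6 × 430 × 4.242 × 360 × 10⁻³ = 295.5 kN.
Base metal (shear rupture): φR_n = 0.75 × 0.6 × 400 × 8 × 360 × 10⁻³ = 518.4 kN.
Governing: weld metal.

φR_n ≈ 295 kN (weld metal governs)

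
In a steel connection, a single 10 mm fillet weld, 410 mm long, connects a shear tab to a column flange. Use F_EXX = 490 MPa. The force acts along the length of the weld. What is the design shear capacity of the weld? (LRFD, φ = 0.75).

Effective throat t_e = 0.707 × 10 = 7.07 mm.
Total length L = 410 mm; A_we = 7.07 × 410 = 2899 mm².
F_nw = 0.6 F_EXX = 0.6 × 490 = 294 MPa.
φR_n = 0.75 × 294 × 2899 × 10⁻³ = 639.2 kN.

φR_n ≈ 639 kN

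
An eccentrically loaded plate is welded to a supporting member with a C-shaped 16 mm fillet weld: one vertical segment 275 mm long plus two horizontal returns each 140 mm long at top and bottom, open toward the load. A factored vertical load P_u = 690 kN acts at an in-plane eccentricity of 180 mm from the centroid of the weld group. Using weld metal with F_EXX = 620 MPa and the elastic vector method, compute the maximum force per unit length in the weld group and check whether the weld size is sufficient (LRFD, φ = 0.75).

Total weld length L_w = 555 mm. Treat welds as unit-width lines.
Centroid: x̄ = 2×140×70 / 555 = 35.32 mm from the vertical weld.
Polar moment about centroid: J = I_x + I_y = [275³/12 + 2×140×137.5²] + [275×35.32² + 2(140³/12 + 140×34.68²)] = 8164000 mm³.
Direct shear f_v = P/L_w = 690×10³ / 555 = 1243 N/mm (vertical).
Torsion M = P·e = 690×10³ × 180 = 124200000 N·mm.
Critical point at (x, y) = (104.7, 137.5) from centroid. f_tx = M·y/J = 2092 N/mm; f_ty = M·x/J = 1593 N/mm.
Resultant f_max = √[f_tx² + (f_v + f_ty)²] = √[2092² + (1243 + 1593)²] = 3524 N/mm.
Capacity per unit length: φr_n = 0.75 × 0.6 × 620 × (0.707 × 16) = 3156 N/mm.
3524 > 3156 → NOT adequate.

f_max ≈ 3520 N/mm; NOT adequate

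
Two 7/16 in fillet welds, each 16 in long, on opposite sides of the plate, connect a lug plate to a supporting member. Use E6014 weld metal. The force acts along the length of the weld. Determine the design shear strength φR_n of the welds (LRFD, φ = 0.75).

φR_n ≈ 267 kip

E60XX → F_EXX = 60 ksi.
Effective throat t_e = 0.707 × 0.4375 = 0.3093 in.
Total length L = 32 in; A_we = 0.3093 × 32 = 9.898 in².
F_nw = 0.6 F_EXX = 0.6 × 60 = 36 ksi.
φR_n = 0.75 × 36 × 9.898 = 267.2 kip.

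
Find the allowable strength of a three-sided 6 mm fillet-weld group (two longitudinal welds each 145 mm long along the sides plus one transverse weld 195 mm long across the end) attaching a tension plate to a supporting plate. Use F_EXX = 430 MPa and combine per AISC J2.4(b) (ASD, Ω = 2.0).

R_n/Ω ≈ 295 kN

t_e = 0.707 × 6 = 4.242 mm.
R_nwl = 0.6 × 430 × 4.242 × 290 × 10⁻³ = 317.4 kN (longitudinal, 2 welds).
R_nwt = 0.6 × 430 × 4.242 × 195 × 10⁻³ = 213.4 kN (transverse, base value).
(i) R_nwl + R_nwt = 530.8 kN; (ii) 0.85 R_nwl + 1.5 R_nwt = 589.9 kN.
R_n = max = 589.9 kN [governs: (ii)]; R_n/Ω = 295 kN.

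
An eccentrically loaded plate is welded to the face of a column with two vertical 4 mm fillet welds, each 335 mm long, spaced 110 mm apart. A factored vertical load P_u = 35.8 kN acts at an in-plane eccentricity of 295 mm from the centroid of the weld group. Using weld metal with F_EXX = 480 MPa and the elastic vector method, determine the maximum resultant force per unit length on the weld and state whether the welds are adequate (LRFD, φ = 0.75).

f_max ≈ 246 N/mm; adequate

Total weld length L_w = 670 mm. Treat welds as unit-width lines.
Polar moment about centroid: J = 2[d³/12 + d(b/2)²] = 2[335³/12 + 335×55²] = 8293000 mm³.
Direct shear f_v = P/L_w = 35.8×10³ / 670 = 53.43 N/mm (vertical).
Torsion M = P·e = 35.8×10³ × 295 = 10561000 N·mm.
Critical point at (x, y) = (55, 167.5) from centroid. f_tx = M·y/J = 213.3 N/mm; f_ty = M·x/J = 70.04 N/mm.
Resultant f_max = √[f_tx² + (f_v + f_ty)²] = √[213.3² + (53.43 + 70.04)²] = 246.5 N/mm.
Capacity per unit length: φr_n = 0.75 × 0.6 × 480 × (0.707 × 4) = 610.8 N/mm.
246.5 ≤ 610.8 → adequate.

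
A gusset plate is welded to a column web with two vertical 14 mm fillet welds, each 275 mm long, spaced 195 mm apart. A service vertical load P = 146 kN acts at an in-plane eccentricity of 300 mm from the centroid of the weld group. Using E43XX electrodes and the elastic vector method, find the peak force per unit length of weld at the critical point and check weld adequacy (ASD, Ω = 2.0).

E43XX → F_EXX = 430 MPa.
Total weld length L_w = 550 mm. Treat welds as unit-width lines.
Polar moment about centroid: J = 2[d³/12 + d(b/2)²] = 2[275³/12 + 275×97.5²] = 8695000 mm³.
Direct shear f_v = P/L_w = 146×10³ / 550 = 265.5 N/mm (vertical).
Torsion M = P·e = 146×10³ × 300 = 43800000 N·mm.
Critical point at (x, y) = (97.5, 137.5) from centroid. f_tx = M·y/J = 692.7 N/mm; f_ty = M·x/J = 491.2 N/mm.
Resultant f_max = √[f_tx² + (f_v + f_ty)²] = √[692.7² + (265.5 + 491.2)²] = 1026 N/mm.
Capacity per unit length: r_n/Ω = (1/2.0) × 0.6 × 430 × (0.707 × 14) = 1277 N/mm.
1026 ≤ 1277 → adequate.

f_max ≈ 1030 N/mm; adequate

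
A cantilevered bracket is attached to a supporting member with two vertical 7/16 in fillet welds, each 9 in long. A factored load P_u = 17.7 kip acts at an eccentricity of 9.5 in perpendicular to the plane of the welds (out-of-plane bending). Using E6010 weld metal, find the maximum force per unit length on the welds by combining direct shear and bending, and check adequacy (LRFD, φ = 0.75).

E60XX → F_EXX = 60 ksi.
L_w = 2 × 9 = 18 in; section modulus (unit throat) S = 2 × L²/6 = 27 in².
Direct shear f_v = P/L_w = 17.7/18 = 0.9833 kip/in.
Moment M = P × e = 17.7 × 9.5 = 168.15 kip·in; bending f_b = M/S = 6.228 kip/in.
f_max = √(f_v² + f_b²) = √(0.9833² + 6.228²) = 6.305 kip/in.
φr_n = 0.75 × 0.6 × 60 × (0.707 × 0.4375) = 8.351 kip/in → adequate.

f_max ≈ 6.3 kip/in; adequate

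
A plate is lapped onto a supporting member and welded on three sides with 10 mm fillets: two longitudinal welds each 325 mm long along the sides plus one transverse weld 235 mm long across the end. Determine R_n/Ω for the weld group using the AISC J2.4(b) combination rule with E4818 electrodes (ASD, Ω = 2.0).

R_n/Ω ≈ 921 kN

E48XX → F_EXX = 480 MPa.
t_e = 0.707 × 10 = 7.07 mm.
R_nwl = 0.6 × 480 × 7.07 × 650 × 10⁻³ = 1324 kN (longitudinal, 2 welds).
R_nwt = 0.6 × 480 × 7.07 × 235 × 10⁻³ = 478.5 kN (transverse, base value).
(i) R_nwl + R_nwt = 1802 kN; (ii) 0.85 R_nwl + 1.5 R_nwt = 1843 kN.
R_n = max = 1843 kN [governs: (ii)]; R_n/Ω = 921.4 kN.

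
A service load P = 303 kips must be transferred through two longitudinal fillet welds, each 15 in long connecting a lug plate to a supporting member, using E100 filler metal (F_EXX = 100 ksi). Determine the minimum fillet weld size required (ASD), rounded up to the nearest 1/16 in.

Total weld length L = 30 in.
Required throat t_e = P × Ω / (0.6 F_EXX × L) = 303 × 2.0 / (0.6 × 100 × 30) = 0.3367 in.
Required leg w = t_e / 0.707 = 0.4762 in → use 1/2 in.

w = 1/2 in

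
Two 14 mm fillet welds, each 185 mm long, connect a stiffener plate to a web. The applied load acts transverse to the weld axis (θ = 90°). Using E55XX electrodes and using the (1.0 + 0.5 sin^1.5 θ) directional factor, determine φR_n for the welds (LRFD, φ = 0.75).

φR_n ≈ 1360 kN

E55XX → F_EXX = 550 MPa.
t_e = 0.707 × 14 = 9.898 mm; A_we = 9.898 × 370 = 3662 mm².
Directional factor: 1.0 + 0.5 sin^1.5(90°) = 1.5.
F_nw = 0.6 × 550 × 1.5 = 495 MPa.
φR_n = 0.75 × 495 × 3662 × 10⁻³ = 1360 kN.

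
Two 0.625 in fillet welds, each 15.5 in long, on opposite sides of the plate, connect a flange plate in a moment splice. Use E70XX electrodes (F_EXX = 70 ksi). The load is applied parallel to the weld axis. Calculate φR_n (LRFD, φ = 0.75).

Effective throat t_e = 0.707 × 0.625 = 0.4419 in.
Total length L = 31 in; A_we = 0.4419 × 31 = 13.7 in².
F_nw = 0.6 F_EXX = 0.6 × 70 = 42 ksi.
φR_n = 0.75 × 42 × 13.7 = 431.5 kips.

φR_n ≈ 431 kips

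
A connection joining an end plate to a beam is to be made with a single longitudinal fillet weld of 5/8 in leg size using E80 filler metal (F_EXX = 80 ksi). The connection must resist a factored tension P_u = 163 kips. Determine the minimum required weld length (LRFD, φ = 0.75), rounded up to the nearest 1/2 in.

L = 10.5 in

Throat t_e = 0.707 × 0.625 = 0.4419 in.
φr_n = 0.75 × 0.6 × 80 × 0.4419 = 15.91 kips/in.
L_req = P_u / φr_n = 163 / 15.91 = 10.25 in total.
Round up → use L = 10.5 in.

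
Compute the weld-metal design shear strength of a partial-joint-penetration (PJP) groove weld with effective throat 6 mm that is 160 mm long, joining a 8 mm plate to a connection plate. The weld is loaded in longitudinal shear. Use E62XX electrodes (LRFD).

φR_n ≈ 268 kN

E62XX → F_EXX = 620 MPa.
Effective throat (given) t_e = 6 mm.
A_we = 6 × 160 = 960 mm².
F_nw = 0.6 F_EXX = 372 MPa.
φR_n = 0.75 × 372 × 960 × 10⁻³ = 267.8 kN.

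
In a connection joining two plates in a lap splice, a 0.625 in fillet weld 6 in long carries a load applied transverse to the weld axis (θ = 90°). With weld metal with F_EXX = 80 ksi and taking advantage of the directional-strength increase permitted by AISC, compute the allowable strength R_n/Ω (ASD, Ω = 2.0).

t_e = 0.707 × 0.625 = 0.4419 in; A_we = 0.4419 × 6 = 2.651 in².
Directional factor: 1.0 + 0.5 sin^1.5(90°) = 1.5.
F_nw = 0.6 × 80 × 1.5 = 72 ksi.
R_n/Ω = (72 × 2.651) / 2.0 = 95.44 kip.

R_n/Ω ≈ 95.4 kip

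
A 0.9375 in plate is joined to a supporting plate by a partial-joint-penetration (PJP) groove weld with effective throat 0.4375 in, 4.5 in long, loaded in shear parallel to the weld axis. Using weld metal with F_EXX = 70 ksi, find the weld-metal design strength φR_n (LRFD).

Effective throat (given) t_e = 0.4375 in.
A_we = 0.4375 × 4.5 = 1.969 in².
F_nw = 0.6 F_EXX = 42 ksi.
φR_n = 0.75 × 42 × 1.969 = 62.02 kip.

φR_n ≈ 62 kip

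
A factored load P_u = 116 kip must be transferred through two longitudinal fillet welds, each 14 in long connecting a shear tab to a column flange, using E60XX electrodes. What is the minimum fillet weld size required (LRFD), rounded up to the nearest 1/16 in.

E60XX → F_EXX = 60 ksi.
Total weld length L = 28 in.
Required throat t_e = P_u / (φ × 0.6 F_EXX × L) = 116 / (0.75 × 0.6 × 60 × 28) = 0.1534 in.
Required leg w = t_e / 0.707 = 0.217 in → use 1/4 in.

w = 1/4 in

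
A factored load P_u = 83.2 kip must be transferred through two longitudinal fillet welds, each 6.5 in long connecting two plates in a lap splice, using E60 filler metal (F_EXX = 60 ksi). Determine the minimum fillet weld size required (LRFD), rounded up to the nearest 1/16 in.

Total weld length L = 13 in.
Required throat t_e = P_u / (φ × 0.6 F_EXX × L) = 83.2 / (0.75 × 0.6 × 60 × 13) = 0.237 in.
Required leg w = t_e / 0.707 = 0.3353 in → use 3/8 in.

w = 3/8 in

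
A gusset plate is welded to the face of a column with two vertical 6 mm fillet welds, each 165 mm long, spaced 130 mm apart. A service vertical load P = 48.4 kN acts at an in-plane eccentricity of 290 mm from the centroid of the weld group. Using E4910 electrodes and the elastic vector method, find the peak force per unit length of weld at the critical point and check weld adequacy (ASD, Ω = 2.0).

f_max ≈ 787 N/mm; NOT adequate

E49XX → F_EXX = 490 MPa.
Total weld length L_w = 330 mm. Treat welds as unit-width lines.
Polar moment about centroid: J = 2[d³/12 + d(b/2)²] = 2[165³/12 + 165×65²] = 2143000 mm³.
Direct shear f_v = P/L_w = 48.4×10³ / 330 = 146.7 N/mm (vertical).
Torsion M = P·e = 48.4×10³ × 290 = 14036000 N·mm.
Critical point at (x, y) = (65, 82.5) from centroid. f_tx = M·y/J = 540.4 N/mm; f_ty = M·x/J = 425.7 N/mm.
Resultant f_max = √[f_tx² + (f_v + f_ty)²] = √[540.4² + (146.7 + 425.7)²] = 787.2 N/mm.
Capacity per unit length: r_n/Ω = (1/2.0) × 0.6 × 490 × (0.707 × 6) = 623.6 N/mm.
787.2 > 623.6 → NOT adequate.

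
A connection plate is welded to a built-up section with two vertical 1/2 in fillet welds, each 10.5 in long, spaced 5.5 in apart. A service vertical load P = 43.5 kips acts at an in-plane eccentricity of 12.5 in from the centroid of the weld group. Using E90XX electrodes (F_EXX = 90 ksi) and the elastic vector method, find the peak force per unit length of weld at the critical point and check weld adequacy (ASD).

Total weld length L_w = 21 in. Treat welds as unit-width lines.
Polar moment about centroid: J = 2[d³/12 + d(b/2)²] = 2[10.5³/12 + 10.5×2.75²] = 351.8 in³.
Direct shear f_v = P/L_w = 43.5 / 21 = 2.071 kip/in (vertical).
Torsion M = P·e = 43.5 × 12.5 = 543.75 kip·in.
Critical point at (x, y) = (2.75, 5.25) from centroid. f_tx = M·y/J = 8.116 kip/in; f_ty = M·x/J = 4.251 kip/in.
Resultant f_max = √[f_tx² + (f_v + f_ty)²] = √[8.116² + (2.071 + 4.251)²] = 10.29 kip/in.
Capacity per unit length: r_n/Ω = (1/2.0) × 0.6 × 90 × (0.707 × 0.5) = 9.544 kip/in.
10.29 > 9.544 → NOT adequate.

f_max ≈ 10.3 kip/in; NOT adequate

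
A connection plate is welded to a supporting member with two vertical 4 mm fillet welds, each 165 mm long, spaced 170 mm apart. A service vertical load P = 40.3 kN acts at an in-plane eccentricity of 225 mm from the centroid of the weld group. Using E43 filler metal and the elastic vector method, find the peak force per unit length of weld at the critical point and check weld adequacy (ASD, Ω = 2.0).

E43XX → F_EXX = 430 MPa.
Total weld length L_w = 330 mm. Treat welds as unit-width lines.
Polar moment about centroid: J = 2[d³/12 + d(b/2)²] = 2[165³/12 + 165×85²] = 3133000 mm³.
Direct shear f_v = P/L_w = 40.3×10³ / 330 = 122.1 N/mm (vertical).
Torsion M = P·e = 40.3×10³ × 225 = 9067500 N·mm.
Critical point at (x, y) = (85, 82.5) from centroid. f_tx = M·y/J = 238.8 N/mm; f_ty = M·x/J = 246 N/mm.
Resultant f_max = √[f_tx² + (f_v + f_ty)²] = √[238.8² + (122.1 + 246)²] = 438.8 N/mm.
Capacity per unit length: r_n/Ω = (1/2.0) × 0.6 × 430 × (0.707 × 4) = 364.8 N/mm.
438.8 > 364.8 → NOT adequate.

f_max ≈ 439 N/mm; NOT adequate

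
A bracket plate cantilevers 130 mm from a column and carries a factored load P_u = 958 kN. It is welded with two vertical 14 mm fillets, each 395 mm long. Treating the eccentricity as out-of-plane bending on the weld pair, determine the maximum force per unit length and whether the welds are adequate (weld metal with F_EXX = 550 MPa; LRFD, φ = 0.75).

L_w = 2 × 395 = 790 mm; section modulus (unit throat) S = 2 × L²/6 = 52010 mm².
Direct shear f_v = P/L_w = 958×10³/790 = 1213 N/mm.
Moment M = P × e = 958×10³ × 130 = 124540000 N·mm; bending f_b = M/S = 2395 N/mm.
f_max = √(f_v² + f_b²) = √(1213² + 2395²) = 2684 N/mm.
φr_n = 0.75 × 0.6 × 550 × (0.707 × 14) = 2450 N/mm → NOT adequate.

f_max ≈ 2680 N/mm; NOT adequate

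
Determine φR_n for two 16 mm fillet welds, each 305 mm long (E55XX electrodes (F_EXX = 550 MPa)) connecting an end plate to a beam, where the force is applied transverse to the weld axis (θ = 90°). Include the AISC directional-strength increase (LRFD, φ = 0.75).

φR_n ≈ 2560 kN

t_e = 0.707 × 16 = 11.31 mm; A_we = 11.31 × 610 = 6900 mm².
Directional factor: 1.0 + 0.5 sin^1.5(90°) = 1.5.
F_nw = 0.6 × 550 × 1.5 = 495 MPa.
φR_n = 0.75 × 495 × 6900 × 10⁻³ = 2562 kN.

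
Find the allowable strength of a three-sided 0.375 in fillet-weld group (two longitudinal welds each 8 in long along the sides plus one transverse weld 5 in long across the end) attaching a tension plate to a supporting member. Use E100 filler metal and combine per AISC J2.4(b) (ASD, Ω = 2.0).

E100XX → F_EXX = 100 ksi.
t_e = 0.707 × 0.375 = 0.2651 in.
R_nwl = 0.6 × 100 × 0.2651 × 16 = 254.5 kip (longitudinal, 2 welds).
R_nwt = 0.6 × 100 × 0.2651 × 5 = 79.54 kip (transverse, base value).
(i) R_nwl + R_nwt = 334.1 kip; (ii) 0.85 R_nwl + 1.5 R_nwt = 335.6 kip.
R_n = max = 335.6 kip [governs: (ii)]; R_n/Ω = 167.8 kip.

R_n/Ω ≈ 168 kip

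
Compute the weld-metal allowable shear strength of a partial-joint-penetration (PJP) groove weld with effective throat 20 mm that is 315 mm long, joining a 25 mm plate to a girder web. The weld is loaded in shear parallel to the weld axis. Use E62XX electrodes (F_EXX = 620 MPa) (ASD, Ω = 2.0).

Effective throat (given) t_e = 20 mm.
A_we = 20 × 315 = 6300 mm².
F_nw = 0.6 F_EXX = 372 MPa.
R_n/Ω = (372 × 6300) / 2.0 × 10⁻³ = 1172 kN.

R_n/Ω ≈ 1170 kN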